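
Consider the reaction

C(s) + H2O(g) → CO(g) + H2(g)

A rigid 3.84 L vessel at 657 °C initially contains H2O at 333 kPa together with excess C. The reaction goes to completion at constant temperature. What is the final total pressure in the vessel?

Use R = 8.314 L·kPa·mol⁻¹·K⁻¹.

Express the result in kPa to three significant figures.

666 kPa

At constant T and V, P ∝ n(gas): 1 mol gas → 2 mol gas.
P_final = (2/1) × 333 = 666.0 kPa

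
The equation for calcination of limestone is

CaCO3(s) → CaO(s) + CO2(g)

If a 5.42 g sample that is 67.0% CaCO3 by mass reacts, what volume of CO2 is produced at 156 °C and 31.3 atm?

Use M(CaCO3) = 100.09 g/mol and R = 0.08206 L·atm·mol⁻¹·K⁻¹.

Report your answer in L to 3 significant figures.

0.0408 L

mass of CaCO3 = 5.42 × 67.0/100 = 3.631 g
n(CaCO3) = 3.631 / 100.09 = 0.03628 mol
n(CO2) = (1/1) × 0.03628 = 0.03628 mol
V = nRT/P = 0.03628 × 0.08206 × 429.15 / 31.3 = 0.04082 L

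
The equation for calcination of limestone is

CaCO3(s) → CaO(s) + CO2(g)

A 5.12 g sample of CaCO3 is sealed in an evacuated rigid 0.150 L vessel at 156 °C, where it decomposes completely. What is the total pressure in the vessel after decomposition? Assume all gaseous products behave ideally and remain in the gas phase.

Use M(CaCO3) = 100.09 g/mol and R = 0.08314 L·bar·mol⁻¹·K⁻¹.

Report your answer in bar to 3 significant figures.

12.2 bar

n(CaCO3) = 5.12 / 100.09 = 0.05115 mol
n(gas produced) = (1/1) × 0.05115 = 0.05115 mol
P = nRT/V = 0.05115 × 0.08314 × 429.15 / 0.150 = 12.17 bar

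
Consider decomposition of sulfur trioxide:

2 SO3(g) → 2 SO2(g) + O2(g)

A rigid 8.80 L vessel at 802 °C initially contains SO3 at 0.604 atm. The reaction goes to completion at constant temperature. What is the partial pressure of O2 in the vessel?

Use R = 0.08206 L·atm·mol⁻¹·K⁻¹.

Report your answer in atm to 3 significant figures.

0.302 atm

n(SO3)₀ = PV/RT = (0.604 × 8.80) / (0.08206 × 1075.15) = 0.06024 mol
n(O2) = (1/2) × 0.06024 = 0.03012 mol
P(O2) = nRT/V = 0.03012 × 0.08206 × 1075.15 / 8.80 = 0.3020 atm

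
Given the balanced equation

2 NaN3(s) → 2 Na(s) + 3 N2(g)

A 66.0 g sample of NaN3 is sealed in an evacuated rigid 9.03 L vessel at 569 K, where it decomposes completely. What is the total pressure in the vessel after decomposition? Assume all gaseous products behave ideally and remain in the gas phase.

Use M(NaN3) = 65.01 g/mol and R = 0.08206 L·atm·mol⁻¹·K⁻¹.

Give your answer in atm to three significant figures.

7.87 atm

n(NaN3) = 66.0 / 65.01 = 1.015 mol
n(gas produced) = (3/2) × 1.015 = 1.522 mol
P = nRT/V = 1.522 × 0.08206 × 569 / 9.03 = 7.870 atm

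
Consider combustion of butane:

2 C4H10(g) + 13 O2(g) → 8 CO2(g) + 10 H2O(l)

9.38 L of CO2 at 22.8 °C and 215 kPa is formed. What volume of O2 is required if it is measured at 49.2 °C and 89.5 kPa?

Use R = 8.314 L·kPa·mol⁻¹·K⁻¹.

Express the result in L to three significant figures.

n(CO2) = PV/RT = (215 × 9.38) / (8.314 × 295.95) = 0.8196 mol
n(O2) = (13/8) × 0.8196 = 1.332 mol
V = nRT/P = 1.332 × 8.314 × 322.35 / 89.5 = 39.89 L

39.9 L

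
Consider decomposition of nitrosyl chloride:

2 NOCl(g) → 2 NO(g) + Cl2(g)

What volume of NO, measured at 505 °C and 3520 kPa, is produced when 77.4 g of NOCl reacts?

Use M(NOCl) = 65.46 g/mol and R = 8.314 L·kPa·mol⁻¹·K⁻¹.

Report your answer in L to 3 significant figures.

n(NOCl) = 77.40 / 65.46 = 1.182 mol
n(NO) = (2/2) × 1.182 = 1.182 mol
V = nRT/P = 1.182 × 8.314 × 778.15 / 3520 = 2.172 L

2.17 L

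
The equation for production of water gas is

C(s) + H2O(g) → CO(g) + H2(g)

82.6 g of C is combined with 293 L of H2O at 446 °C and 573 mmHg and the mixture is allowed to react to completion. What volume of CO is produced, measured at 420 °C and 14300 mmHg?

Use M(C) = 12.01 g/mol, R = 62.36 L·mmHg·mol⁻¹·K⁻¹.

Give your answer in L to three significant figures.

11.3 L

n(C) = 82.6 / 12.01 = 6.878 mol
n(H2O) = PV/RT = (573 × 293) / (62.36 × 719.15) = 3.744 mol
For 6.878 mol C, stoichiometry requires (1/1) × 6.878 = 6.878 mol H2O; 3.744 mol is available, so H2O is limiting.
n(CO) = (1/1) × 3.744 = 3.744 mol
V(CO) = nRT/P = 3.744 × 62.36 × 693.15 / 14300 = 11.32 L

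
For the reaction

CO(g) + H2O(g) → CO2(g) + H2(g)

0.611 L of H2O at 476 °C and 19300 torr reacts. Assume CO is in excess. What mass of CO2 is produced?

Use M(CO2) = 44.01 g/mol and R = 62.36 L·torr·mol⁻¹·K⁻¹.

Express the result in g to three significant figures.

n(H2O) = PV/RT = (19300 × 0.611) / (62.36 × 749.15) = 0.2524 mol
n(CO2) = (1/1) × 0.2524 = 0.2524 mol
m(CO2) = 0.2524 × 44.01 = 11.11 g

11.1 g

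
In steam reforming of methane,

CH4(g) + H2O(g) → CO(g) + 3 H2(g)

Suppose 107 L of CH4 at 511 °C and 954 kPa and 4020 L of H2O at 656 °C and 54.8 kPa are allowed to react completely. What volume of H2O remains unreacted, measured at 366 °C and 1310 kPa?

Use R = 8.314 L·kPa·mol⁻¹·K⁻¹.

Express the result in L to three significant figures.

n(CH4) = PV/RT = (954 × 107) / (8.314 × 784.15) = 15.66 mol
n(H2O) = PV/RT = (54.8 × 4020) / (8.314 × 929.15) = 28.52 mol
For 15.66 mol CH4, stoichiometry requires (1/1) × 15.66 = 15.66 mol H2O; 28.52 mol is available, so CH4 is limiting.
n(H2O) consumed = (1/1) × 15.66 = 15.66 mol; remaining = 28.52 − 15.66 = 12.86 mol
V(H2O) = nRT/P = 12.86 × 8.314 × 639.15 / 1310 = 52.17 L

52.2 L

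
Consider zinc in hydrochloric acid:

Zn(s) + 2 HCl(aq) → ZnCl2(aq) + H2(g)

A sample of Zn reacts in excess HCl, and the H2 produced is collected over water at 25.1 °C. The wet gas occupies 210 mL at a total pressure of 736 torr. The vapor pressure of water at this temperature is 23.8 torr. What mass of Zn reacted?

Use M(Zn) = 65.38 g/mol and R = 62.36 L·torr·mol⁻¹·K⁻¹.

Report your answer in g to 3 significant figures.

0.526 g

P(H2) = 736 − 23.8 = 712.2 torr
n(H2) = PV/RT = (712.2 × 0.2100) / (62.36 × 298.25) = 0.008041 mol
n(Zn) = (1/1) × 0.008041 = 0.008041 mol
m(Zn) = 0.008041 × 65.38 = 0.5257 g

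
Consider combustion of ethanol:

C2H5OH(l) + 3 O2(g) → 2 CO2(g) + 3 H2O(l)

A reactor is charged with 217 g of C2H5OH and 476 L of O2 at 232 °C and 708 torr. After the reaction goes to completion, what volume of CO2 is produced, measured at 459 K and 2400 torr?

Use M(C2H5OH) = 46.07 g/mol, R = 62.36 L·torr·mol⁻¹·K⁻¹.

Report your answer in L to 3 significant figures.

n(C2H5OH) = 217 / 46.07 = 4.710 mol
n(O2) = PV/RT = (708 × 476) / (62.36 × 505.15) = 10.70 mol
For 4.710 mol C2H5OH, stoichiometry requires (3/1) × 4.710 = 14.13 mol O2; 10.70 mol is available, so O2 is limiting.
n(CO2) = (2/3) × 10.70 = 7.133 mol
V(CO2) = nRT/P = 7.133 × 62.36 × 459 / 2400 = 85.07 L

85.1 L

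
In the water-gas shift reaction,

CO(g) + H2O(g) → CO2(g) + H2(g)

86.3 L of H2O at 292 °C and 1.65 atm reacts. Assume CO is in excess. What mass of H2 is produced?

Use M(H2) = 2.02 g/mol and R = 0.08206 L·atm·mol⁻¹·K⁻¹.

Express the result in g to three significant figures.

6.20 g

n(H2O) = PV/RT = (1.65 × 86.3) / (0.08206 × 565.15) = 3.070 mol
n(H2) = (1/1) × 3.070 = 3.070 mol
m(H2) = 3.070 × 2.02 = 6.201 g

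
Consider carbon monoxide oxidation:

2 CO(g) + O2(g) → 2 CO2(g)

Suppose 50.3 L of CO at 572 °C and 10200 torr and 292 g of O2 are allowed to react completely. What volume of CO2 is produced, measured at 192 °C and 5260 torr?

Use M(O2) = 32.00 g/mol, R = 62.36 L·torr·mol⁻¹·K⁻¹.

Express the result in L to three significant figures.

53.7 L

n(CO) = PV/RT = (10200 × 50.3) / (62.36 × 845.15) = 9.735 mol
n(O2) = 292 / 32.00 = 9.125 mol
For 9.735 mol CO, stoichiometry requires (1/2) × 9.735 = 4.867 mol O2; 9.125 mol is available, so CO is limiting.
n(CO2) = (2/2) × 9.735 = 9.735 mol
V(CO2) = nRT/P = 9.735 × 62.36 × 465.15 / 5260 = 53.68 L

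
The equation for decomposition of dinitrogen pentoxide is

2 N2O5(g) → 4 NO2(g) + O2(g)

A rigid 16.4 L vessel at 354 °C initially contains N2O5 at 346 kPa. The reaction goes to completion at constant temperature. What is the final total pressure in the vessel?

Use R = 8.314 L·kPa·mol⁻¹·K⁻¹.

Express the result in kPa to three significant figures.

865 kPa

Rigid vessel, constant T ⇒ P scales with total gas moles (2 → 5).
P_final = (5/2) × 346 = 865.0 kPa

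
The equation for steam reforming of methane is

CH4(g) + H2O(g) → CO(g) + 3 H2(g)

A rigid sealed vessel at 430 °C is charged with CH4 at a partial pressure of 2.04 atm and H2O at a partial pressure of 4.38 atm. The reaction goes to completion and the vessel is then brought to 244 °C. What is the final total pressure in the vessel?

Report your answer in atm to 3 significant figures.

7.72 atm

Because the vessel is rigid and T is held at 430 °C, work the stoichiometry in partial pressures (P_i = n_iRT/V).
P(H2O) required for 2.04 atm of CH4 = (1/1) × 2.04 = 2.040 atm; available 4.38 atm, so CH4 is limiting.
P(H2O) remaining = 4.38 − (1/1) × 2.04 = 2.340 atm
P(gaseous products) = (1+3)/1 × 2.04 = 8.160 atm
P_total at 430 °C = 2.340 + 8.160 = 10.50 atm
Scaling to 244 °C: P = 10.50 × 517.15/703.15 = 7.722 atm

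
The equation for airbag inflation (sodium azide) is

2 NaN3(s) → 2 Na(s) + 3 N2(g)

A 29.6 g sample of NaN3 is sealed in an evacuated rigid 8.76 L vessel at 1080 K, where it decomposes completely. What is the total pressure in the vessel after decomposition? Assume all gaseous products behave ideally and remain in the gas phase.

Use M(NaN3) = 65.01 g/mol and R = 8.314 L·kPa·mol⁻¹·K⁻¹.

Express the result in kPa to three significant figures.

700 kPa

n(NaN3) = 29.6 / 65.01 = 0.4553 mol
n(gas produced) = (3/2) × 0.4553 = 0.6829 mol
P = nRT/V = 0.6829 × 8.314 × 1080 / 8.76 = 700.0 kPa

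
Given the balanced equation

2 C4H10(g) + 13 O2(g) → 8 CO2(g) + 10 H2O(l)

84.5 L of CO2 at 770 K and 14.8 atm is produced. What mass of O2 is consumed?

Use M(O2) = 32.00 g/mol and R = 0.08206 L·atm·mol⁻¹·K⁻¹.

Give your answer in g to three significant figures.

1030 g

n(CO2) = PV/RT = (14.8 × 84.5) / (0.08206 × 770) = 19.79 mol
n(O2) = (13/8) × 19.79 = 32.16 mol
m(O2) = 32.16 × 32.00 = 1029 g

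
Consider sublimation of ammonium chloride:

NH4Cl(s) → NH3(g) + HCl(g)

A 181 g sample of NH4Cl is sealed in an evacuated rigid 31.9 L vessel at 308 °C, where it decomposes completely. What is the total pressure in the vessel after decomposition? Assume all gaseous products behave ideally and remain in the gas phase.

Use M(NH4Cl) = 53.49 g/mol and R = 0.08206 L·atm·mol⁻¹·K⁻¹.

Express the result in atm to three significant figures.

n(NH4Cl) = 181 / 53.49 = 3.384 mol
n(gas produced) = (2/1) × 3.384 = 6.768 mol
P = nRT/V = 6.768 × 0.08206 × 581.15 / 31.9 = 10.12 atm

10.1 atm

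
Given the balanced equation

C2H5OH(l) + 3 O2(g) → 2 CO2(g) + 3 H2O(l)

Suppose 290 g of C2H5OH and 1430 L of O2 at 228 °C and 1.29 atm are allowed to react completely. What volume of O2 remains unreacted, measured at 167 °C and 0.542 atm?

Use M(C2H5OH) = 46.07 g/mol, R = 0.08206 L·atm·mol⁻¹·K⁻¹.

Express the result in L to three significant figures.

n(C2H5OH) = 290 / 46.07 = 6.295 mol
n(O2) = PV/RT = (1.29 × 1430) / (0.08206 × 501.15) = 44.86 mol
For 6.295 mol C2H5OH, stoichiometry requires (3/1) × 6.295 = 18.88 mol O2; 44.86 mol is available, so C2H5OH is limiting.
n(O2) consumed = (3/1) × 6.295 = 18.88 mol; remaining = 44.86 − 18.88 = 25.98 mol
V(O2) = nRT/P = 25.98 × 0.08206 × 440.15 / 0.542 = 1731 L

1730 L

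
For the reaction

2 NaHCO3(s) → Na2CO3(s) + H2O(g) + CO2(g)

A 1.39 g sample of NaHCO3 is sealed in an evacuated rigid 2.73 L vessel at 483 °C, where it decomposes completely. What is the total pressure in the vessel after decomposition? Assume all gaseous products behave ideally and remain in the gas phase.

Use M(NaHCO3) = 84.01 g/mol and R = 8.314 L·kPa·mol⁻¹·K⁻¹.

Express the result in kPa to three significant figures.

38.1 kPa

n(NaHCO3) = 1.39 / 84.01 = 0.01655 mol
n(gas produced) = (2/2) × 0.01655 = 0.01655 mol
P = nRT/V = 0.01655 × 8.314 × 756.15 / 2.73 = 38.11 kPa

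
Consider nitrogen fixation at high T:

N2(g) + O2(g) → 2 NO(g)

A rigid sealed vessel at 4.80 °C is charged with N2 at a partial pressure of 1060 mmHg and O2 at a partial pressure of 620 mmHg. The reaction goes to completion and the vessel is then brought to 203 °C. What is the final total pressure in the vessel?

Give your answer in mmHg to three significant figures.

2880 mmHg

Because the vessel is rigid and T is held at 4.80 °C, work the stoichiometry in partial pressures (P_i = n_iRT/V).
P(O2) required for 1060 mmHg of N2 = (1/1) × 1060 = 1060 mmHg; available 620 mmHg, so O2 is limiting.
P(N2) remaining = 1060 − (1/1) × 620 = 440.0 mmHg
P(gaseous products) = (2)/1 × 620 = 1240 mmHg
P_total at 4.80 °C = 440.0 + 1240 = 1680 mmHg
Scaling to 203 °C: P = 1680 × 476.15/277.95 = 2878 mmHg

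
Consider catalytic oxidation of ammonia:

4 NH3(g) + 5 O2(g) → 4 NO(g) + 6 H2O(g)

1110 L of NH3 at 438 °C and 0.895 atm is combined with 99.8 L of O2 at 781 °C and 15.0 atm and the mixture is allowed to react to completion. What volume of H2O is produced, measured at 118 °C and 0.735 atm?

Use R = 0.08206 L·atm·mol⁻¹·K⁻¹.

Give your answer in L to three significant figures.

907 L

n(NH3) = PV/RT = (0.895 × 1110) / (0.08206 × 711.15) = 17.02 mol
n(O2) = PV/RT = (15.0 × 99.8) / (0.08206 × 1054.15) = 17.31 mol
For 17.02 mol NH3, stoichiometry requires (5/4) × 17.02 = 21.27 mol O2; 17.31 mol is available, so O2 is limiting.
n(H2O) = (6/5) × 17.31 = 20.77 mol
V(H2O) = nRT/P = 20.77 × 0.08206 × 391.15 / 0.735 = 907.0 L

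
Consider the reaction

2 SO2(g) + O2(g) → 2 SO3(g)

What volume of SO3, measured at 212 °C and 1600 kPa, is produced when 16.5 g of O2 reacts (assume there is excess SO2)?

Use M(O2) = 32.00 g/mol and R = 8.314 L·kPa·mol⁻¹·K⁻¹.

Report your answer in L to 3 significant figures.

2.60 L

n(O2) = 16.50 / 32.00 = 0.5156 mol
n(SO3) = (2/1) × 0.5156 = 1.031 mol
V = nRT/P = 1.031 × 8.314 × 485.15 / 1600 = 2.599 L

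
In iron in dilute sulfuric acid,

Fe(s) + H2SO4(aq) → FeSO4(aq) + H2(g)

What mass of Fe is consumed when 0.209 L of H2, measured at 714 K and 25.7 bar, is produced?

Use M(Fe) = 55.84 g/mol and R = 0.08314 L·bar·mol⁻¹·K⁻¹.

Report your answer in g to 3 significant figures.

n(H2) = PV/RT = (25.7 × 0.209) / (0.08314 × 714) = 0.09048 mol
n(Fe) = (1/1) × 0.09048 = 0.09048 mol
m(Fe) = 0.09048 × 55.84 = 5.052 g

5.05 g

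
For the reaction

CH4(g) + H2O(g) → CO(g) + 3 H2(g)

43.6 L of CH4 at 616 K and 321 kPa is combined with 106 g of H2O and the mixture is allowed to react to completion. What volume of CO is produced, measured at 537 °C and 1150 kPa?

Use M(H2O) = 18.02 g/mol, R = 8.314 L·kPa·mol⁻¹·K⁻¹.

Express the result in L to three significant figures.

n(CH4) = PV/RT = (321 × 43.6) / (8.314 × 616) = 2.733 mol
n(H2O) = 106 / 18.02 = 5.882 mol
For 2.733 mol CH4, stoichiometry requires (1/1) × 2.733 = 2.733 mol H2O; 5.882 mol is available, so CH4 is limiting.
n(CO) = (1/1) × 2.733 = 2.733 mol
V(CO) = nRT/P = 2.733 × 8.314 × 810.15 / 1150 = 16.01 L

16.0 L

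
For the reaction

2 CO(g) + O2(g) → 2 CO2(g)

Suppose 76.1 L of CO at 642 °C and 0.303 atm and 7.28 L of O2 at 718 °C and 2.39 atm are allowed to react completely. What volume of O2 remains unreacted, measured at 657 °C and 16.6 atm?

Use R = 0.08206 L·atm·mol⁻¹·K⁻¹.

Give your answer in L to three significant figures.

0.278 L

n(CO) = PV/RT = (0.303 × 76.1) / (0.08206 × 915.15) = 0.3070 mol
n(O2) = PV/RT = (2.39 × 7.28) / (0.08206 × 991.15) = 0.2139 mol
For 0.3070 mol CO, stoichiometry requires (1/2) × 0.3070 = 0.1535 mol O2; 0.2139 mol is available, so CO is limiting.
n(O2) consumed = (1/2) × 0.3070 = 0.1535 mol; remaining = 0.2139 − 0.1535 = 0.06040 mol
V(O2) = nRT/P = 0.06040 × 0.08206 × 930.15 / 16.6 = 0.2777 L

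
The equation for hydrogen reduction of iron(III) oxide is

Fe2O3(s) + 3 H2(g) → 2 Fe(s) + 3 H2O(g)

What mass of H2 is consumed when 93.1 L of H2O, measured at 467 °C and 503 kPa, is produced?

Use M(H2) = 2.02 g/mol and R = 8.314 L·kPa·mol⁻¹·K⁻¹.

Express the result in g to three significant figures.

n(H2O) = PV/RT = (503 × 93.1) / (8.314 × 740.15) = 7.610 mol
n(H2) = (3/3) × 7.610 = 7.610 mol
m(H2) = 7.610 × 2.02 = 15.37 g

15.4 g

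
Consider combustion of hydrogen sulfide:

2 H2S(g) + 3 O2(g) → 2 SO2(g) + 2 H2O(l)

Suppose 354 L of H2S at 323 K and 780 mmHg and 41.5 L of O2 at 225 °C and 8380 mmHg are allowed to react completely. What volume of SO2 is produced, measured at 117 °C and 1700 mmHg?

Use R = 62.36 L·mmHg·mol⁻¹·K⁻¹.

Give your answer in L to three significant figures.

107 L

n(H2S) = PV/RT = (780 × 354) / (62.36 × 323) = 13.71 mol
n(O2) = PV/RT = (8380 × 41.5) / (62.36 × 498.15) = 11.20 mol
For 13.71 mol H2S, stoichiometry requires (3/2) × 13.71 = 20.57 mol O2; 11.20 mol is available, so O2 is limiting.
n(SO2) = (2/3) × 11.20 = 7.467 mol
V(SO2) = nRT/P = 7.467 × 62.36 × 390.15 / 1700 = 106.9 L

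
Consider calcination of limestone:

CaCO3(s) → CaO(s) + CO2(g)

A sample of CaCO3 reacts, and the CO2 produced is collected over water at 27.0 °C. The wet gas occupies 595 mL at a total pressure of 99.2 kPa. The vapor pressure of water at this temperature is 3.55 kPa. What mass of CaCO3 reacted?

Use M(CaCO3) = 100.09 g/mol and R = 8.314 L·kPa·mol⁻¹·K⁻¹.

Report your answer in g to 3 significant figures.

2.28 g

P(CO2) = 99.2 − 3.55 = 95.65 kPa
n(CO2) = PV/RT = (95.65 × 0.5950) / (8.314 × 300.15) = 0.02281 mol
n(CaCO3) = (1/1) × 0.02281 = 0.02281 mol
m(CaCO3) = 0.02281 × 100.09 = 2.283 g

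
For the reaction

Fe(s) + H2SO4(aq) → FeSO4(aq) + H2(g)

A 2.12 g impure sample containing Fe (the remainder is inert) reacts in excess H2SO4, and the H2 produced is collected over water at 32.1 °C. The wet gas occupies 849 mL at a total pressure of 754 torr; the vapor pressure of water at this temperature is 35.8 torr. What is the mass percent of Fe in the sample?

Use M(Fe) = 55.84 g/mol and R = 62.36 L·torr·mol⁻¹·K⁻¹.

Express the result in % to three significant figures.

P(H2) = 754 − 35.8 = 718.2 torr
n(H2) = PV/RT = (718.2 × 0.8490) / (62.36 × 305.25) = 0.03203 mol
n(Fe) = (1/1) × 0.03203 = 0.03203 mol
m(Fe) = 0.03203 × 55.84 = 1.789 g
%Fe = 1.789 / 2.12 × 100 = 84.39%

84.4 %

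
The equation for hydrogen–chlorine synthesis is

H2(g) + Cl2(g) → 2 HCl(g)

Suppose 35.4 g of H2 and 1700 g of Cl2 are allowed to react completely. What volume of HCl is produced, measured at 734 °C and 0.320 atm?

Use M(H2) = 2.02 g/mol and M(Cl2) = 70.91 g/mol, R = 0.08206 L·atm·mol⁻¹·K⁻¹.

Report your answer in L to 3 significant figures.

9050 L

n(H2) = 35.4 / 2.02 = 17.52 mol
n(Cl2) = 1700 / 70.91 = 23.97 mol
For 17.52 mol H2, stoichiometry requires (1/1) × 17.52 = 17.52 mol Cl2; 23.97 mol is available, so H2 is limiting.
n(HCl) = (2/1) × 17.52 = 35.04 mol
V(HCl) = nRT/P = 35.04 × 0.08206 × 1007.15 / 0.320 = 9050 L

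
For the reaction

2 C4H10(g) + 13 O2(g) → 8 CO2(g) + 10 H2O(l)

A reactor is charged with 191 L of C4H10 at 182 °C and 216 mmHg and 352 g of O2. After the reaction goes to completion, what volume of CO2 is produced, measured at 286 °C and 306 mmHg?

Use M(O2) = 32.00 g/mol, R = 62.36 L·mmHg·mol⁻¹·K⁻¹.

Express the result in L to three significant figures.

663 L

n(C4H10) = PV/RT = (216 × 191) / (62.36 × 455.15) = 1.454 mol
n(O2) = 352 / 32.00 = 11.00 mol
For 1.454 mol C4H10, stoichiometry requires (13/2) × 1.454 = 9.451 mol O2; 11.00 mol is available, so C4H10 is limiting.
n(CO2) = (8/2) × 1.454 = 5.816 mol
V(CO2) = nRT/P = 5.816 × 62.36 × 559.15 / 306 = 662.7 L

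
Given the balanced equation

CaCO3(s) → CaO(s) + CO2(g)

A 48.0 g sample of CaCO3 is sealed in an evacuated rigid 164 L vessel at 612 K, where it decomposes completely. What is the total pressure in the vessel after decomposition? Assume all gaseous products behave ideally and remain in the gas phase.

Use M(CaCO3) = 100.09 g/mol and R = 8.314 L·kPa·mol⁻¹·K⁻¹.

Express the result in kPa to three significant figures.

14.9 kPa

n(CaCO3) = 48.0 / 100.09 = 0.4796 mol
n(gas produced) = (1/1) × 0.4796 = 0.4796 mol
P = nRT/V = 0.4796 × 8.314 × 612 / 164 = 14.88 kPa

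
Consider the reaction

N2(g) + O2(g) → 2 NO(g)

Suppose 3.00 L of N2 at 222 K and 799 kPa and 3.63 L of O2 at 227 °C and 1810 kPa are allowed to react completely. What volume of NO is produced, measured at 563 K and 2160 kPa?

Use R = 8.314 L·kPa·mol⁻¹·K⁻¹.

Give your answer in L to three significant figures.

n(N2) = PV/RT = (799 × 3.00) / (8.314 × 222) = 1.299 mol
n(O2) = PV/RT = (1810 × 3.63) / (8.314 × 500.15) = 1.580 mol
For 1.299 mol N2, stoichiometry requires (1/1) × 1.299 = 1.299 mol O2; 1.580 mol is available, so N2 is limiting.
n(NO) = (2/1) × 1.299 = 2.598 mol
V(NO) = nRT/P = 2.598 × 8.314 × 563 / 2160 = 5.630 L

5.63 L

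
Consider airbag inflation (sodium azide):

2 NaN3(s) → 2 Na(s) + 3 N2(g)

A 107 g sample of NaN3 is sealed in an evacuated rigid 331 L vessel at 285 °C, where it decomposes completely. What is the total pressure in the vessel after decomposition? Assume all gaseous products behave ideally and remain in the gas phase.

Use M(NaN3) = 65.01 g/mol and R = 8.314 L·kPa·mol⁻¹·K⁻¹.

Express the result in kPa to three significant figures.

n(NaN3) = 107 / 65.01 = 1.646 mol
n(gas produced) = (3/2) × 1.646 = 2.469 mol
P = nRT/V = 2.469 × 8.314 × 558.15 / 331 = 34.61 kPa

34.6 kPa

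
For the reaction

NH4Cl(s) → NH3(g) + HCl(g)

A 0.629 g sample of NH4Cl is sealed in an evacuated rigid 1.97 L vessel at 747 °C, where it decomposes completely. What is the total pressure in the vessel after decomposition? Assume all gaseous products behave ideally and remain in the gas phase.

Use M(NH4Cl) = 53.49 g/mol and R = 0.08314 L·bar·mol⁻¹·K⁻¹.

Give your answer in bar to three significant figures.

1.01 bar

n(NH4Cl) = 0.629 / 53.49 = 0.01176 mol
n(gas produced) = (2/1) × 0.01176 = 0.02352 mol
P = nRT/V = 0.02352 × 0.08314 × 1020.15 / 1.97 = 1.013 bar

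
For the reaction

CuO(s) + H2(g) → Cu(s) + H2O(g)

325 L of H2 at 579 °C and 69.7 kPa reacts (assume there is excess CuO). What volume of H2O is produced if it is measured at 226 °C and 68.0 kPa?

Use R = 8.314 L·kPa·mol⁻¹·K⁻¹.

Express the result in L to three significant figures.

195 L

n(H2) = PV/RT = (69.7 × 325) / (8.314 × 852.15) = 3.197 mol
n(H2O) = (1/1) × 3.197 = 3.197 mol
V = nRT/P = 3.197 × 8.314 × 499.15 / 68.0 = 195.1 L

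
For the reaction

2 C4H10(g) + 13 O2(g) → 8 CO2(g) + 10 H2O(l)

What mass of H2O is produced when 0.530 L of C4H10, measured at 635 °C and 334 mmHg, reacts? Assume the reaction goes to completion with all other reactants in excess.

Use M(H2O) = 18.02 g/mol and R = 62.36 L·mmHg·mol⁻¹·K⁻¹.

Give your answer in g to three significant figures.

0.282 g

n(C4H10) = PV/RT = (334 × 0.530) / (62.36 × 908.15) = 0.003126 mol
n(H2O) = (10/2) × 0.003126 = 0.01563 mol
m(H2O) = 0.01563 × 18.02 = 0.2817 g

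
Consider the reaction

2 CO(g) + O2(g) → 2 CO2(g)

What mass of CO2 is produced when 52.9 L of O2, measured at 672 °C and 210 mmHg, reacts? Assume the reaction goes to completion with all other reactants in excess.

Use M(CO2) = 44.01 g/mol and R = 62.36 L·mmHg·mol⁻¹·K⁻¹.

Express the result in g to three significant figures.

16.6 g

n(O2) = PV/RT = (210 × 52.9) / (62.36 × 945.15) = 0.1885 mol
n(CO2) = (2/1) × 0.1885 = 0.3770 mol
m(CO2) = 0.3770 × 44.01 = 16.59 g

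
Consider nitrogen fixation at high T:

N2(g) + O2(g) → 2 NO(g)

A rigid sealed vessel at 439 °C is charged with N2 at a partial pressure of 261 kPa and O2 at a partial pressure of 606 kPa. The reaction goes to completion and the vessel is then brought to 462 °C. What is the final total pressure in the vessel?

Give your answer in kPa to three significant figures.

895 kPa

At constant V, partial pressures at 439 °C are proportional to moles, so apply stoichiometry directly to pressures.
P(O2) required for 261 kPa of N2 = (1/1) × 261 = 261.0 kPa; available 606 kPa, so N2 is limiting.
P(O2) remaining = 606 − (1/1) × 261 = 345.0 kPa
P(gaseous products) = (2)/1 × 261 = 522.0 kPa
P_total at 439 °C = 345.0 + 522.0 = 867.0 kPa
Scaling to 462 °C: P = 867.0 × 735.15/712.15 = 895.0 kPa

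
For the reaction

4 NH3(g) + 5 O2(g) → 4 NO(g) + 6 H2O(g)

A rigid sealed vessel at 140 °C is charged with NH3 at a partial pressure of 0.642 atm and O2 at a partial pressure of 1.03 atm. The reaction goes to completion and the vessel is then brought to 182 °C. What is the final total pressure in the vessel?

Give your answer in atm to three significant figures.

Because the vessel is rigid and T is held at 140 °C, work the stoichiometry in partial pressures (P_i = n_iRT/V).
P(O2) required for 0.642 atm of NH3 = (5/4) × 0.642 = 0.8025 atm; available 1.03 atm, so NH3 is limiting.
P(O2) remaining = 1.03 − (5/4) × 0.642 = 0.2275 atm
P(gaseous products) = (4+6)/4 × 0.642 = 1.605 atm
P_total at 140 °C = 0.2275 + 1.605 = 1.833 atm
Scaling to 182 °C: P = 1.833 × 455.15/413.15 = 2.019 atm

2.02 atm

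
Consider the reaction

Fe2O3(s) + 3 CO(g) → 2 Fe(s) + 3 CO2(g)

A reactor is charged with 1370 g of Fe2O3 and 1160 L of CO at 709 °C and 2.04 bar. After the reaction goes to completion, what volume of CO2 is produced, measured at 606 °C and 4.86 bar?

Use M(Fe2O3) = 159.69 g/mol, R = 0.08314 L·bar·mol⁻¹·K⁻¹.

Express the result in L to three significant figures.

387 L

n(Fe2O3) = 1370 / 159.69 = 8.579 mol
n(CO) = PV/RT = (2.04 × 1160) / (0.08314 × 982.15) = 28.98 mol
For 8.579 mol Fe2O3, stoichiometry requires (3/1) × 8.579 = 25.74 mol CO; 28.98 mol is available, so Fe2O3 is limiting.
n(CO2) = (3/1) × 8.579 = 25.74 mol
V(CO2) = nRT/P = 25.74 × 0.08314 × 879.15 / 4.86 = 387.1 L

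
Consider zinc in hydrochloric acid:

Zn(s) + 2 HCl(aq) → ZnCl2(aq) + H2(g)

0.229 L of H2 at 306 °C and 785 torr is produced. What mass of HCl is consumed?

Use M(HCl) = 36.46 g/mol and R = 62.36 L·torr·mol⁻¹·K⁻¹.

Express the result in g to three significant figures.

0.363 g

n(H2) = PV/RT = (785 × 0.229) / (62.36 × 579.15) = 0.004977 mol
n(HCl) = (2/1) × 0.004977 = 0.009954 mol
m(HCl) = 0.009954 × 36.46 = 0.3629 g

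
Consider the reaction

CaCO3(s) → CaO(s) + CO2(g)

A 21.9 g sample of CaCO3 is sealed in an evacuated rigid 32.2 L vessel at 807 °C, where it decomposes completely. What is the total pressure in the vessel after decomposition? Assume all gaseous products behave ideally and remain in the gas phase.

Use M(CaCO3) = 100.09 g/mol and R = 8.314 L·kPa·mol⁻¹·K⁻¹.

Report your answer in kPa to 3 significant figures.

61.0 kPa

n(CaCO3) = 21.9 / 100.09 = 0.2188 mol
n(gas produced) = (1/1) × 0.2188 = 0.2188 mol
P = nRT/V = 0.2188 × 8.314 × 1080.15 / 32.2 = 61.02 kPa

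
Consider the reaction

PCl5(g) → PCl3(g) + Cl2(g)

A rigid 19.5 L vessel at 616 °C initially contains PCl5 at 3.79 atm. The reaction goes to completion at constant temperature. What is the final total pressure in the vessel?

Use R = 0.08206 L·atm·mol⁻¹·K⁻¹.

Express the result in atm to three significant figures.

At constant T and V, P ∝ n(gas): 1 mol gas → 2 mol gas.
P_final = (2/1) × 3.79 = 7.580 atm

7.58 atm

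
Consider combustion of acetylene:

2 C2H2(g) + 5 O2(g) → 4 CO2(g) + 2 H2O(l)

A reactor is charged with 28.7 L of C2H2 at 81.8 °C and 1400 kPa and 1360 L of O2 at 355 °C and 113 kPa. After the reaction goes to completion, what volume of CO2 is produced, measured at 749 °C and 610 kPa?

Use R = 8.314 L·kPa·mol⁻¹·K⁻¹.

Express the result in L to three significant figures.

328 L

n(C2H2) = PV/RT = (1400 × 28.7) / (8.314 × 354.95) = 13.62 mol
n(O2) = PV/RT = (113 × 1360) / (8.314 × 628.15) = 29.43 mol
For 13.62 mol C2H2, stoichiometry requires (5/2) × 13.62 = 34.05 mol O2; 29.43 mol is available, so O2 is limiting.
n(CO2) = (4/5) × 29.43 = 23.54 mol
V(CO2) = nRT/P = 23.54 × 8.314 × 1022.15 / 610 = 327.9 L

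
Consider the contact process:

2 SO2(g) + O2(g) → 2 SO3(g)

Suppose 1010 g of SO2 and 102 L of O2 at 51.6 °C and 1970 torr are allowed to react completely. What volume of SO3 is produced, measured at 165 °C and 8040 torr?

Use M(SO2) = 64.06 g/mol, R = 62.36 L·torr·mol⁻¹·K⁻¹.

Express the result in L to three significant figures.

53.6 L

n(SO2) = 1010 / 64.06 = 15.77 mol
n(O2) = PV/RT = (1970 × 102) / (62.36 × 324.75) = 9.922 mol
For 15.77 mol SO2, stoichiometry requires (1/2) × 15.77 = 7.885 mol O2; 9.922 mol is available, so SO2 is limiting.
n(SO3) = (2/2) × 15.77 = 15.77 mol
V(SO3) = nRT/P = 15.77 × 62.36 × 438.15 / 8040 = 53.59 L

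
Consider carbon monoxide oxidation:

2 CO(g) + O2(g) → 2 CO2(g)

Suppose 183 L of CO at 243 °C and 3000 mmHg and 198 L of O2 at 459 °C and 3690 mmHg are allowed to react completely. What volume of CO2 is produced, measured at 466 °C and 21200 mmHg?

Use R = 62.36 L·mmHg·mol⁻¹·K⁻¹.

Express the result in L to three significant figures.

37.1 L

n(CO) = PV/RT = (3000 × 183) / (62.36 × 516.15) = 17.06 mol
n(O2) = PV/RT = (3690 × 198) / (62.36 × 732.15) = 16.00 mol
For 17.06 mol CO, stoichiometry requires (1/2) × 17.06 = 8.530 mol O2; 16.00 mol is available, so CO is limiting.
n(CO2) = (2/2) × 17.06 = 17.06 mol
V(CO2) = nRT/P = 17.06 × 62.36 × 739.15 / 21200 = 37.09 L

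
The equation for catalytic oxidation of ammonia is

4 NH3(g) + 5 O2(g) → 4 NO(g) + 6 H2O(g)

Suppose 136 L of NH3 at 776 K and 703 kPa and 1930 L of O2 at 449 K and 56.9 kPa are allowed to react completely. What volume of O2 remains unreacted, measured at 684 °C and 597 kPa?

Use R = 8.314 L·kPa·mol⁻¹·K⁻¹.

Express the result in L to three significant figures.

145 L

n(NH3) = PV/RT = (703 × 136) / (8.314 × 776) = 14.82 mol
n(O2) = PV/RT = (56.9 × 1930) / (8.314 × 449) = 29.42 mol
For 14.82 mol NH3, stoichiometry requires (5/4) × 14.82 = 18.52 mol O2; 29.42 mol is available, so NH3 is limiting.
n(O2) consumed = (5/4) × 14.82 = 18.52 mol; remaining = 29.42 − 18.52 = 10.90 mol
V(O2) = nRT/P = 10.90 × 8.314 × 957.15 / 597 = 145.3 L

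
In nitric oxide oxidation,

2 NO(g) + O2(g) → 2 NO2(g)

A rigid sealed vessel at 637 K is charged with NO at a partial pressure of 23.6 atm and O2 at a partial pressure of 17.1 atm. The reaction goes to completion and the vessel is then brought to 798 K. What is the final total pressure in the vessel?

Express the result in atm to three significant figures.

Because the vessel is rigid and T is held at 637 K, work the stoichiometry in partial pressures (P_i = n_iRT/V).
P(O2) required for 23.6 atm of NO = (1/2) × 23.6 = 11.80 atm; available 17.1 atm, so NO is limiting.
P(O2) remaining = 17.1 − (1/2) × 23.6 = 5.300 atm
P(gaseous products) = (2)/2 × 23.6 = 23.60 atm
P_total at 637 K = 5.300 + 23.60 = 28.90 atm
Scaling to 798 K: P = 28.90 × 798/637 = 36.20 atm

36.2 atm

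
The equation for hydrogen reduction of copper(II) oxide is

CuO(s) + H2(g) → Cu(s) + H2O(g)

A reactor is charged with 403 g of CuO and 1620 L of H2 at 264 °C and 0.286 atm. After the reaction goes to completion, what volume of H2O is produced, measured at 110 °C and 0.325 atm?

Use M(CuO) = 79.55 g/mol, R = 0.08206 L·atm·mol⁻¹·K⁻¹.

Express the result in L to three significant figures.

490 L

n(CuO) = 403 / 79.55 = 5.066 mol
n(H2) = PV/RT = (0.286 × 1620) / (0.08206 × 537.15) = 10.51 mol
For 5.066 mol CuO, stoichiometry requires (1/1) × 5.066 = 5.066 mol H2; 10.51 mol is available, so CuO is limiting.
n(H2O) = (1/1) × 5.066 = 5.066 mol
V(H2O) = nRT/P = 5.066 × 0.08206 × 383.15 / 0.325 = 490.1 L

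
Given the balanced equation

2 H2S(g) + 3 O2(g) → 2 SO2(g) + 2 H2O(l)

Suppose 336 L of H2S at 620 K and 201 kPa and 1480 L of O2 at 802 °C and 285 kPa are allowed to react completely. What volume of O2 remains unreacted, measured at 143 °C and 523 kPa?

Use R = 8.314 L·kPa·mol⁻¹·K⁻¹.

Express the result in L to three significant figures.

182 L

n(H2S) = PV/RT = (201 × 336) / (8.314 × 620) = 13.10 mol
n(O2) = PV/RT = (285 × 1480) / (8.314 × 1075.15) = 47.19 mol
For 13.10 mol H2S, stoichiometry requires (3/2) × 13.10 = 19.65 mol O2; 47.19 mol is available, so H2S is limiting.
n(O2) consumed = (3/2) × 13.10 = 19.65 mol; remaining = 47.19 − 19.65 = 27.54 mol
V(O2) = nRT/P = 27.54 × 8.314 × 416.15 / 523 = 182.2 L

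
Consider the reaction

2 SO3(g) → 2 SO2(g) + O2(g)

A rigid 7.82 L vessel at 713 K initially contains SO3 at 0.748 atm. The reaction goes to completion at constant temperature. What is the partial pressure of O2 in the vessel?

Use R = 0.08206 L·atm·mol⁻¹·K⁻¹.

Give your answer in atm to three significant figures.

n(SO3)₀ = PV/RT = (0.748 × 7.82) / (0.08206 × 713) = 0.09997 mol
n(O2) = (1/2) × 0.09997 = 0.04999 mol
P(O2) = nRT/V = 0.04999 × 0.08206 × 713 / 7.82 = 0.3740 atm

0.374 atm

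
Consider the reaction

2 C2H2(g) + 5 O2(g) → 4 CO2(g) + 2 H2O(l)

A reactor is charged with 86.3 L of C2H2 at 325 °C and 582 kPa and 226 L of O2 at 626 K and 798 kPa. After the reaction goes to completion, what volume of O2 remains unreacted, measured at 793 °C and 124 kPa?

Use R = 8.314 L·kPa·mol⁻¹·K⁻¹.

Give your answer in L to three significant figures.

672 L

n(C2H2) = PV/RT = (582 × 86.3) / (8.314 × 598.15) = 10.10 mol
n(O2) = PV/RT = (798 × 226) / (8.314 × 626) = 34.65 mol
For 10.10 mol C2H2, stoichiometry requires (5/2) × 10.10 = 25.25 mol O2; 34.65 mol is available, so C2H2 is limiting.
n(O2) consumed = (5/2) × 10.10 = 25.25 mol; remaining = 34.65 − 25.25 = 9.400 mol
V(O2) = nRT/P = 9.400 × 8.314 × 1066.15 / 124 = 671.9 L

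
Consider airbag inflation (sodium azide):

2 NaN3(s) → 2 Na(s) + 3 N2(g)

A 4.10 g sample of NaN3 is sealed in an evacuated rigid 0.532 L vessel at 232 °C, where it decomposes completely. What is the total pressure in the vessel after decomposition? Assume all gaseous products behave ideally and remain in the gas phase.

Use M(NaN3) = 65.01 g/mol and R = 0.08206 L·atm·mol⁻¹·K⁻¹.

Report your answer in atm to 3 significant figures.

7.37 atm

n(NaN3) = 4.10 / 65.01 = 0.06307 mol
n(gas produced) = (3/2) × 0.06307 = 0.09460 mol
P = nRT/V = 0.09460 × 0.08206 × 505.15 / 0.532 = 7.371 atm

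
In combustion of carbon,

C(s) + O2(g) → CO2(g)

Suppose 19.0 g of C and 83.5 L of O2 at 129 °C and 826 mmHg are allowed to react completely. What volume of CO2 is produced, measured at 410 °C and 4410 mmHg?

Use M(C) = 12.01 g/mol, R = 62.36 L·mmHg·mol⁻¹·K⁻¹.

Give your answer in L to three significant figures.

n(C) = 19.0 / 12.01 = 1.582 mol
n(O2) = PV/RT = (826 × 83.5) / (62.36 × 402.15) = 2.750 mol
For 1.582 mol C, stoichiometry requires (1/1) × 1.582 = 1.582 mol O2; 2.750 mol is available, so C is limiting.
n(CO2) = (1/1) × 1.582 = 1.582 mol
V(CO2) = nRT/P = 1.582 × 62.36 × 683.15 / 4410 = 15.28 L

15.3 L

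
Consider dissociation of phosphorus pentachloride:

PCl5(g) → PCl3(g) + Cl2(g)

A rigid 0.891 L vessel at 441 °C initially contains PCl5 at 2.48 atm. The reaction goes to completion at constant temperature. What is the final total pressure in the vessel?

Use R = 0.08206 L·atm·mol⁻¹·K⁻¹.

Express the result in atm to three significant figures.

4.96 atm

Since T and V are fixed, P_final/P_initial = n_final/n_initial = 2/1.
P_final = (2/1) × 2.48 = 4.960 atm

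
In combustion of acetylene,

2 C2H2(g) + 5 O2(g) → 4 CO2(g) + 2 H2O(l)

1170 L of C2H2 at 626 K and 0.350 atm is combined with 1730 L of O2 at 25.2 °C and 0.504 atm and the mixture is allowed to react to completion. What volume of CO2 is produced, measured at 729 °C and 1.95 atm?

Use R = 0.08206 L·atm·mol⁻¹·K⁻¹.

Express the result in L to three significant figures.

n(C2H2) = PV/RT = (0.350 × 1170) / (0.08206 × 626) = 7.972 mol
n(O2) = PV/RT = (0.504 × 1730) / (0.08206 × 298.35) = 35.61 mol
For 7.972 mol C2H2, stoichiometry requires (5/2) × 7.972 = 19.93 mol O2; 35.61 mol is available, so C2H2 is limiting.
n(CO2) = (4/2) × 7.972 = 15.94 mol
V(CO2) = nRT/P = 15.94 × 0.08206 × 1002.15 / 1.95 = 672.2 L

672 L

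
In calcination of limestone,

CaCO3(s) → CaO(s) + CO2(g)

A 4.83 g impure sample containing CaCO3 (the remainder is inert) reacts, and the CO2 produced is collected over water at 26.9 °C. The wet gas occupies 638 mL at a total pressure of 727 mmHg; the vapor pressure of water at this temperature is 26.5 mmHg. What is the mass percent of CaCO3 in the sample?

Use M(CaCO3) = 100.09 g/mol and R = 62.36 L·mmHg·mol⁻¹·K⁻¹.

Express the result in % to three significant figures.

P(CO2) = 727 − 26.5 = 700.5 mmHg
n(CO2) = PV/RT = (700.5 × 0.6380) / (62.36 × 300.05) = 0.02389 mol
n(CaCO3) = (1/1) × 0.02389 = 0.02389 mol
m(CaCO3) = 0.02389 × 100.09 = 2.391 g
%CaCO3 = 2.391 / 4.83 × 100 = 49.50%

49.5 %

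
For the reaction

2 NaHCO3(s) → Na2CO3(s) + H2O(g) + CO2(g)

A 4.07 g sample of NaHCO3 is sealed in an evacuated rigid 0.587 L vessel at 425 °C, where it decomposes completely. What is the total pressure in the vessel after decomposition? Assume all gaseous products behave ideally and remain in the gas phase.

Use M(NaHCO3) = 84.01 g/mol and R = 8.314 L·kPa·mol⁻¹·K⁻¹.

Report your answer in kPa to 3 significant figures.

479 kPa

n(NaHCO3) = 4.07 / 84.01 = 0.04845 mol
n(gas produced) = (2/2) × 0.04845 = 0.04845 mol
P = nRT/V = 0.04845 × 8.314 × 698.15 / 0.587 = 479.1 kPa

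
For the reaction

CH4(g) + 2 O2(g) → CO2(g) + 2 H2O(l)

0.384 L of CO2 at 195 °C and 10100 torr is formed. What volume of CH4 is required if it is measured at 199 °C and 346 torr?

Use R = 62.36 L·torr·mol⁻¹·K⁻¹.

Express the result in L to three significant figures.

n(CO2) = PV/RT = (10100 × 0.384) / (62.36 × 468.15) = 0.1328 mol
n(CH4) = (1/1) × 0.1328 = 0.1328 mol
V = nRT/P = 0.1328 × 62.36 × 472.15 / 346 = 11.30 L

11.3 L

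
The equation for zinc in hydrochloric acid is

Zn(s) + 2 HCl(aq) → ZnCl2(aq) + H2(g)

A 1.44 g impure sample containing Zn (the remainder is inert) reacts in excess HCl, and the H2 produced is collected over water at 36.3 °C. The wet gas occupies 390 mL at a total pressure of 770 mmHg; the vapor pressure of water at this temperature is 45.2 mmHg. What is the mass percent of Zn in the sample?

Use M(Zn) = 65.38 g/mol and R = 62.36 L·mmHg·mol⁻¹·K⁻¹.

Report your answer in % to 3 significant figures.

66.5 %

P(H2) = 770 − 45.2 = 724.8 mmHg
n(H2) = PV/RT = (724.8 × 0.3900) / (62.36 × 309.45) = 0.01465 mol
n(Zn) = (1/1) × 0.01465 = 0.01465 mol
m(Zn) = 0.01465 × 65.38 = 0.9578 g
%Zn = 0.9578 / 1.44 × 100 = 66.51%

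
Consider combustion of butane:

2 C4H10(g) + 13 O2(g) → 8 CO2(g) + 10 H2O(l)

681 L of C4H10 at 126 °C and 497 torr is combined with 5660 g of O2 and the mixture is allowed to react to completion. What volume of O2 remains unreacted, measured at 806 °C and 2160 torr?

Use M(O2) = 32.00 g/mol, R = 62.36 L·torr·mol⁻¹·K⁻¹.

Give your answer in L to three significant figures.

2760 L

n(C4H10) = PV/RT = (497 × 681) / (62.36 × 399.15) = 13.60 mol
n(O2) = 5660 / 32.00 = 176.9 mol
For 13.60 mol C4H10, stoichiometry requires (13/2) × 13.60 = 88.40 mol O2; 176.9 mol is available, so C4H10 is limiting.
n(O2) consumed = (13/2) × 13.60 = 88.40 mol; remaining = 176.9 − 88.40 = 88.50 mol
V(O2) = nRT/P = 88.50 × 62.36 × 1079.15 / 2160 = 2757 L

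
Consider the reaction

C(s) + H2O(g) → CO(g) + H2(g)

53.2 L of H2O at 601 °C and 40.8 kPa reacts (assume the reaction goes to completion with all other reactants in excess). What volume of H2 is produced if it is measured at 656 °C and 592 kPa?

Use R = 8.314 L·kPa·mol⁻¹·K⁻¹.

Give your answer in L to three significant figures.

3.90 L

n(H2O) = PV/RT = (40.8 × 53.2) / (8.314 × 874.15) = 0.2987 mol
n(H2) = (1/1) × 0.2987 = 0.2987 mol
V = nRT/P = 0.2987 × 8.314 × 929.15 / 592 = 3.898 L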